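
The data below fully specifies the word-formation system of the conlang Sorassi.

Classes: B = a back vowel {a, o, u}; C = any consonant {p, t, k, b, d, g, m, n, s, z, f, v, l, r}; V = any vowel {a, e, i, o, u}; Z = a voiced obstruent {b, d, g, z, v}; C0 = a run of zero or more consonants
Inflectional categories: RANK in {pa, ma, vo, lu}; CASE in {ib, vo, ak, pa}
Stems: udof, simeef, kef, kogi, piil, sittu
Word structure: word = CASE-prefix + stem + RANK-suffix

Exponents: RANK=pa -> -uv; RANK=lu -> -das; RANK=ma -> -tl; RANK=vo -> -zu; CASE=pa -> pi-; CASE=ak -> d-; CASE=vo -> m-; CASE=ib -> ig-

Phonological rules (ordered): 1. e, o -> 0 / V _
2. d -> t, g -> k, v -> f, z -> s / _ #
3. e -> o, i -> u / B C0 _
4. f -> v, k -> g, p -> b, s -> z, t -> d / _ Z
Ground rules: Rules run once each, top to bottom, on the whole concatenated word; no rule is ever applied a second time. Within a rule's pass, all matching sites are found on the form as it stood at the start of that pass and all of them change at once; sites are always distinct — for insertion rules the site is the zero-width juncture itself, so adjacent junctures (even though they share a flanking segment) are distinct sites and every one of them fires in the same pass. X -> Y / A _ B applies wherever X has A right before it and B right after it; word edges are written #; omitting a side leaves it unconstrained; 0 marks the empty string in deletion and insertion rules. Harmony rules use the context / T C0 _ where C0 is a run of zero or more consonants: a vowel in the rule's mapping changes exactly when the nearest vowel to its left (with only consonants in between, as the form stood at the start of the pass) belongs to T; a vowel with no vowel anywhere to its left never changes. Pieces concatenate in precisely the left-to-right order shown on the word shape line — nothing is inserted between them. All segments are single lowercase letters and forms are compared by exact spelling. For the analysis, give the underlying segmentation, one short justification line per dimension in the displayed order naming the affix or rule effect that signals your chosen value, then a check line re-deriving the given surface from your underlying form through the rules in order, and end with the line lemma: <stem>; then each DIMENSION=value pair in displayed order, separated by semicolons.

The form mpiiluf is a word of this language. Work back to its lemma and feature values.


underlying: m-piil-uv
RANK=pa - signalled by the affix -uv
CASE=vo - signalled by the affix m-
check: mpiiluv -> mpiiluv -> mpiiluf -> mpiiluf -> mpiiluf
lemma: piil; RANK=pa; CASE=vo


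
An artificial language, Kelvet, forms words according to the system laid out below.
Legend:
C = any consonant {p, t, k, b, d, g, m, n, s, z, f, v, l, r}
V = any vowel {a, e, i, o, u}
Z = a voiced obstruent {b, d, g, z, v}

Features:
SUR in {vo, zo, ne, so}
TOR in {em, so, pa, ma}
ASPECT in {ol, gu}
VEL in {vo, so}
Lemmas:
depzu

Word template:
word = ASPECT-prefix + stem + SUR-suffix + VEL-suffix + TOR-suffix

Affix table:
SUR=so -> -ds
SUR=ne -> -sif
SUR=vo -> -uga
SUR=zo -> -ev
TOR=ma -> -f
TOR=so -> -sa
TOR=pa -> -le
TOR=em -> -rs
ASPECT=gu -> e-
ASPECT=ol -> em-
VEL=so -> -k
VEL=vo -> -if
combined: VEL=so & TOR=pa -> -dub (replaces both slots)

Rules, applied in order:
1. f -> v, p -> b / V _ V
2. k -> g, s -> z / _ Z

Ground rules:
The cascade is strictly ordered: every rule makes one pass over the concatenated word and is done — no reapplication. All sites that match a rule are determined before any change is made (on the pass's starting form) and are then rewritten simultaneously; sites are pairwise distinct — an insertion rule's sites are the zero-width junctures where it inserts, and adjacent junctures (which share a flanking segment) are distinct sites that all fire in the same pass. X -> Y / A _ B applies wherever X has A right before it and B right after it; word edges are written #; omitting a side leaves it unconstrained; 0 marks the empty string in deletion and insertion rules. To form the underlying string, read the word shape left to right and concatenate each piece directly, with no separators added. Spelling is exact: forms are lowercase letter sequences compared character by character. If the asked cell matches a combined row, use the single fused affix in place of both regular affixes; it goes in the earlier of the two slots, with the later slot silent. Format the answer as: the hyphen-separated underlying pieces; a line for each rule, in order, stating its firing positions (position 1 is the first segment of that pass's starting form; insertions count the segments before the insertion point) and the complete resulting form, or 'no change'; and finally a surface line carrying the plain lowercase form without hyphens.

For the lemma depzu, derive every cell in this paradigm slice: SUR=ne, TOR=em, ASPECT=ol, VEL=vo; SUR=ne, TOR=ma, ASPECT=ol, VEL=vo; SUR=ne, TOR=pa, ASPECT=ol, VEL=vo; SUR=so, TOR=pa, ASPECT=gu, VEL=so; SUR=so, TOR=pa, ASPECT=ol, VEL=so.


cell SUR=ne, TOR=em, ASPECT=ol, VEL=vo:
underlying: em-depzu-sif-if-rs
1. f -> v, p -> b / V _ V: fires at position(s) 10: emdepzusivifrs
2. k -> g, s -> z / _ Z: no change
surface: emdepzusivifrs

cell SUR=ne, TOR=ma, ASPECT=ol, VEL=vo:
underlying: em-depzu-sif-if-f
1. f -> v, p -> b / V _ V: fires at position(s) 10: emdepzusiviff
2. k -> g, s -> z / _ Z: no change
surface: emdepzusiviff

cell SUR=ne, TOR=pa, ASPECT=ol, VEL=vo:
underlying: em-depzu-sif-if-le
1. f -> v, p -> b / V _ V: fires at position(s) 10: emdepzusivifle
2. k -> g, s -> z / _ Z: no change
surface: emdepzusivifle

cell SUR=so, TOR=pa, ASPECT=gu, VEL=so:
underlying: e-depzu-ds-dub
1. f -> v, p -> b / V _ V: no change
2. k -> g, s -> z / _ Z: fires at position(s) 8: edepzudzdub
surface: edepzudzdub

cell SUR=so, TOR=pa, ASPECT=ol, VEL=so:
underlying: em-depzu-ds-dub
1. f -> v, p -> b / V _ V: no change
2. k -> g, s -> z / _ Z: fires at position(s) 9: emdepzudzdub
surface: emdepzudzdub


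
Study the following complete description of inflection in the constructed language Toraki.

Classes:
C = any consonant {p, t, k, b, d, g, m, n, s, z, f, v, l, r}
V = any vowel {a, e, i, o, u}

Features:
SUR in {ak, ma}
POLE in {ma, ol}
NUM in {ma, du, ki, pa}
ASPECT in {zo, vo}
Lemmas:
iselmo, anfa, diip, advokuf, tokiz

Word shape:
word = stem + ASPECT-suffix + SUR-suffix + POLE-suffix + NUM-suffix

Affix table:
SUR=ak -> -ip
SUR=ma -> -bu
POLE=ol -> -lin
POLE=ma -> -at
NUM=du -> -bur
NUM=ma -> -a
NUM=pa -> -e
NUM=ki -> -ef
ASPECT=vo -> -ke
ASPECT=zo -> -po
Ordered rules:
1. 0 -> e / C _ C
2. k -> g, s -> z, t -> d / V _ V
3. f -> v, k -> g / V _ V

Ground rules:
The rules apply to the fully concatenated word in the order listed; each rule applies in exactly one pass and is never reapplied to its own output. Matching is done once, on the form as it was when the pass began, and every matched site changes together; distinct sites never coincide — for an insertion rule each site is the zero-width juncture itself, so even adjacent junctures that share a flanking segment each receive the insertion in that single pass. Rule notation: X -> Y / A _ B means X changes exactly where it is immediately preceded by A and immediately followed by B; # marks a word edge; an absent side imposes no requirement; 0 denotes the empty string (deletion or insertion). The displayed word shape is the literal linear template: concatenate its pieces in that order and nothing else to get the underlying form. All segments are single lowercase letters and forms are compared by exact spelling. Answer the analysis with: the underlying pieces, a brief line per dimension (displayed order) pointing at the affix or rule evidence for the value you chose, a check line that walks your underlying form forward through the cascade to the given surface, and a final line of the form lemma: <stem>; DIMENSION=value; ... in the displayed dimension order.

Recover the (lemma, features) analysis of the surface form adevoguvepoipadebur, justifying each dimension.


underlying: advokuf-po-ip-at-bur
SUR=ak - signalled by the affix -ip
POLE=ma - signalled by the affix -at
NUM=du - signalled by the affix -bur
ASPECT=zo - signalled by the affix -po
check: advokufpoipatbur -> adevokufepoipatebur -> adevogufepoipadebur -> adevoguvepoipadebur
lemma: advokuf; SUR=ak; POLE=ma; NUM=du; ASPECT=zo


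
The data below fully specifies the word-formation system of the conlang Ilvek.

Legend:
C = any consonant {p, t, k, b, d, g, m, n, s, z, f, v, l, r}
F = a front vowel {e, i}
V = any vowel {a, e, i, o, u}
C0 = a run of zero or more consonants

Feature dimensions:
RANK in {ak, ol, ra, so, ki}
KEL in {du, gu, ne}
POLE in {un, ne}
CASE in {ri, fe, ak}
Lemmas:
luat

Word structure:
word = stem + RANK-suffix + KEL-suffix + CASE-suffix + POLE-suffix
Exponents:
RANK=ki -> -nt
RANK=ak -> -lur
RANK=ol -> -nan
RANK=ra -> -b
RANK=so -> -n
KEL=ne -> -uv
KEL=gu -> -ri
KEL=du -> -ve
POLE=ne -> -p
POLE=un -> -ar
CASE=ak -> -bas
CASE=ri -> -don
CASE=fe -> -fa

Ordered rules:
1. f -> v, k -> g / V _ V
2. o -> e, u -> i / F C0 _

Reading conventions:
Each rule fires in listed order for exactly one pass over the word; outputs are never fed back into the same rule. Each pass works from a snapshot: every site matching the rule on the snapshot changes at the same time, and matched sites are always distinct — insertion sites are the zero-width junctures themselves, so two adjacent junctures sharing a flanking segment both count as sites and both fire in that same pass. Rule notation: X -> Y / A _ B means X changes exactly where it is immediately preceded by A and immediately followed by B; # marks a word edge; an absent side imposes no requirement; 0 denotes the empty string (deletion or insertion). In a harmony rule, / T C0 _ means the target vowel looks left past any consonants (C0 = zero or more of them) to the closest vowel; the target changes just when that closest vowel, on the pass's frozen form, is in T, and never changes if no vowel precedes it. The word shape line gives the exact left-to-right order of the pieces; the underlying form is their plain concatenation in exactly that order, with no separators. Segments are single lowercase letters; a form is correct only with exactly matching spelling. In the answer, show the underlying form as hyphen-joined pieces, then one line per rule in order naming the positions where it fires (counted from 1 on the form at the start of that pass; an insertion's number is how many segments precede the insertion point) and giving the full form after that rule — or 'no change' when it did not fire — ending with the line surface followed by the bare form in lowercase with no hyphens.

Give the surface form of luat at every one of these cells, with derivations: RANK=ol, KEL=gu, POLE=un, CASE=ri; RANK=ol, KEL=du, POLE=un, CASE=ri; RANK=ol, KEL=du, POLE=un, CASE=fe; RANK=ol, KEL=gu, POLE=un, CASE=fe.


cell RANK=ol, KEL=gu, POLE=un, CASE=ri:
underlying: luat-nan-ri-don-ar
1. f -> v, k -> g / V _ V: no change
2. o -> e, u -> i / F C0 _: fires at position(s) 11: luatnanridenar
surface: luatnanridenar

cell RANK=ol, KEL=du, POLE=un, CASE=ri:
underlying: luat-nan-ve-don-ar
1. f -> v, k -> g / V _ V: no change
2. o -> e, u -> i / F C0 _: fires at position(s) 11: luatnanvedenar
surface: luatnanvedenar

cell RANK=ol, KEL=du, POLE=un, CASE=fe:
underlying: luat-nan-ve-fa-ar
1. f -> v, k -> g / V _ V: fires at position(s) 10: luatnanvevaar
2. o -> e, u -> i / F C0 _: no change
surface: luatnanvevaar

cell RANK=ol, KEL=gu, POLE=un, CASE=fe:
underlying: luat-nan-ri-fa-ar
1. f -> v, k -> g / V _ V: fires at position(s) 10: luatnanrivaar
2. o -> e, u -> i / F C0 _: no change
surface: luatnanrivaar


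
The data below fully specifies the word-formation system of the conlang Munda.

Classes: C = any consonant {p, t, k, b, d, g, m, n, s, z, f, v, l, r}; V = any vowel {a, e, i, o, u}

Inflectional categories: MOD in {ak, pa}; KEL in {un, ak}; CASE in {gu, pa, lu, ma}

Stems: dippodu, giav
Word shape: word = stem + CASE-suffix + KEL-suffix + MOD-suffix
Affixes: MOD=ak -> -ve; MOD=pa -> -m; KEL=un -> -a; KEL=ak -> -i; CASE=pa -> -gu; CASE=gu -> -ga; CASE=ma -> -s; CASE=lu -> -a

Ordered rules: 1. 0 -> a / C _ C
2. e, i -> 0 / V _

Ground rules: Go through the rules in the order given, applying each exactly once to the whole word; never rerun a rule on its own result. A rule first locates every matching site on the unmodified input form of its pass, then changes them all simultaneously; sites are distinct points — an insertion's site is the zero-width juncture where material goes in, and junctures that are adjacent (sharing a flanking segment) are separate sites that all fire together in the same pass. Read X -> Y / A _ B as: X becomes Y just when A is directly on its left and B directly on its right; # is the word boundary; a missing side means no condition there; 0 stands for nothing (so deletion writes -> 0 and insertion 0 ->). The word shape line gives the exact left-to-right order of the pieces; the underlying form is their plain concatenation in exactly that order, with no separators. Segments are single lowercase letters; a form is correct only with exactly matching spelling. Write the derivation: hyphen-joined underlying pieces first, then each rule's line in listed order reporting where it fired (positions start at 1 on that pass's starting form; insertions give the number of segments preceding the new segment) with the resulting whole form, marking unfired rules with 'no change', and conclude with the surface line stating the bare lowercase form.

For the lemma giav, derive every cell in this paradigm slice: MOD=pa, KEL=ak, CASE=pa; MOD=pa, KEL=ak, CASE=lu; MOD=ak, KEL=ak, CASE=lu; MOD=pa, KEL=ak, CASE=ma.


cell MOD=pa, KEL=ak, CASE=pa:
underlying: giav-gu-i-m
1. 0 -> a / C _ C: inserts after position(s) 4: giavaguim
2. e, i -> 0 / V _: fires at position(s) 8: giavagum
surface: giavagum

cell MOD=pa, KEL=ak, CASE=lu:
underlying: giav-a-i-m
1. 0 -> a / C _ C: no change
2. e, i -> 0 / V _: fires at position(s) 6: giavam
surface: giavam

cell MOD=ak, KEL=ak, CASE=lu:
underlying: giav-a-i-ve
1. 0 -> a / C _ C: no change
2. e, i -> 0 / V _: fires at position(s) 6: giavave
surface: giavave

cell MOD=pa, KEL=ak, CASE=ma:
underlying: giav-s-i-m
1. 0 -> a / C _ C: inserts after position(s) 4: giavasim
2. e, i -> 0 / V _: no change
surface: giavasim


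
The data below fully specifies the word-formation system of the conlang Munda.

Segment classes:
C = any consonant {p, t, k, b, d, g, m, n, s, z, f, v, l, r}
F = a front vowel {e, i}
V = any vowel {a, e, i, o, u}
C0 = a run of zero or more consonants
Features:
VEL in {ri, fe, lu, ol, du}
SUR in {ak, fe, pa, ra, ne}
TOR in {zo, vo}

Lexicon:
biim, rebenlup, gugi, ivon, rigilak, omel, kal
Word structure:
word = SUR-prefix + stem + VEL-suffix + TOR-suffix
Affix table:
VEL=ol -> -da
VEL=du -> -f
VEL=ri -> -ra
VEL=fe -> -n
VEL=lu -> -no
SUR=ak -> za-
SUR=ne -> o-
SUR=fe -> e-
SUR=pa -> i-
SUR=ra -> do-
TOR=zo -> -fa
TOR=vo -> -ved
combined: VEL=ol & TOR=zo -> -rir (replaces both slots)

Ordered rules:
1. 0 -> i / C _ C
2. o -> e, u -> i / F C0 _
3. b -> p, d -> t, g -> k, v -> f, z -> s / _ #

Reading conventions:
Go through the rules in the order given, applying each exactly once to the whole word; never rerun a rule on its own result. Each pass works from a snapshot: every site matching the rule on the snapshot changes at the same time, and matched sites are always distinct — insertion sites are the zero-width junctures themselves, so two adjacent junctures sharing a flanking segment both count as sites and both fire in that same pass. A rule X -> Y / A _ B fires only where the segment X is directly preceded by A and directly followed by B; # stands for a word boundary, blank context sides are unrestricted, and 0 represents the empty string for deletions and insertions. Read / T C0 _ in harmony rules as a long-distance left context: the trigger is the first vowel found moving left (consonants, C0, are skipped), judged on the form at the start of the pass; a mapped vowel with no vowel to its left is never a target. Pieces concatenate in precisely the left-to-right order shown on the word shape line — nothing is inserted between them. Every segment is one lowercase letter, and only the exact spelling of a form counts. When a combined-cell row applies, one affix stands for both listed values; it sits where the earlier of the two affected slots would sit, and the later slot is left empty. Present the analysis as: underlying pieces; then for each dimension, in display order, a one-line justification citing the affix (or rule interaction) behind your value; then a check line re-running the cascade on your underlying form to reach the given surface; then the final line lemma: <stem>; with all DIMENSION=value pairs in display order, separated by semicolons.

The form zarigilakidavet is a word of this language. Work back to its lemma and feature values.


underlying: za-rigilak-da-ved
VEL=ol - signalled by the affix -da
SUR=ak - signalled by the affix za-
TOR=vo - signalled by the affix -ved
check: zarigilakdaved -> zarigilakidaved -> zarigilakidaved -> zarigilakidavet
lemma: rigilak; VEL=ol; SUR=ak; TOR=vo


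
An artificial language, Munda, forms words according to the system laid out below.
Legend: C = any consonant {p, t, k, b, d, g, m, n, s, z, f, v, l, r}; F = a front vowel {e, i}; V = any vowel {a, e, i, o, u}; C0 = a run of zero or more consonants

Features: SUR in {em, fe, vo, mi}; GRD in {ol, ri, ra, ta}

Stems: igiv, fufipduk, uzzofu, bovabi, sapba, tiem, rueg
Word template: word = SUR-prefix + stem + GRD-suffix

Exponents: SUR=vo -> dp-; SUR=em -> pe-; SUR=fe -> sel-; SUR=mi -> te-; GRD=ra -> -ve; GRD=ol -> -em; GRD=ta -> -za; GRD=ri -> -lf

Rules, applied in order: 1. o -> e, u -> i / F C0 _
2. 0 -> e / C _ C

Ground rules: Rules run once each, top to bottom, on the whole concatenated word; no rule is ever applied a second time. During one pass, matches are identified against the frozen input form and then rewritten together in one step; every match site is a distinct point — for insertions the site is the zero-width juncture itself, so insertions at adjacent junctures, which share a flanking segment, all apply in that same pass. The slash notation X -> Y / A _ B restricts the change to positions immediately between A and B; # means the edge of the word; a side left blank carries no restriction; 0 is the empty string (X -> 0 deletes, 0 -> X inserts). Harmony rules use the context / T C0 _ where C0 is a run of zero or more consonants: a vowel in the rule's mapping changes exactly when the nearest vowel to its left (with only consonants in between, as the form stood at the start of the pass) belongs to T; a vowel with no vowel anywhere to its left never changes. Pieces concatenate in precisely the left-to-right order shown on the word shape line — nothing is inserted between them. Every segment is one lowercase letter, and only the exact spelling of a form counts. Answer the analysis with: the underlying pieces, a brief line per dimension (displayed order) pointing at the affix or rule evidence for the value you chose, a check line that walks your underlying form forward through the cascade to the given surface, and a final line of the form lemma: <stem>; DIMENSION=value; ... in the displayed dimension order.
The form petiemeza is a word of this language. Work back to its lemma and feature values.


underlying: pe-tiem-za
SUR=em - signalled by the affix pe-
GRD=ta - signalled by the affix -za
check: petiemza -> petiemza -> petiemeza
lemma: tiem; SUR=em; GRD=ta


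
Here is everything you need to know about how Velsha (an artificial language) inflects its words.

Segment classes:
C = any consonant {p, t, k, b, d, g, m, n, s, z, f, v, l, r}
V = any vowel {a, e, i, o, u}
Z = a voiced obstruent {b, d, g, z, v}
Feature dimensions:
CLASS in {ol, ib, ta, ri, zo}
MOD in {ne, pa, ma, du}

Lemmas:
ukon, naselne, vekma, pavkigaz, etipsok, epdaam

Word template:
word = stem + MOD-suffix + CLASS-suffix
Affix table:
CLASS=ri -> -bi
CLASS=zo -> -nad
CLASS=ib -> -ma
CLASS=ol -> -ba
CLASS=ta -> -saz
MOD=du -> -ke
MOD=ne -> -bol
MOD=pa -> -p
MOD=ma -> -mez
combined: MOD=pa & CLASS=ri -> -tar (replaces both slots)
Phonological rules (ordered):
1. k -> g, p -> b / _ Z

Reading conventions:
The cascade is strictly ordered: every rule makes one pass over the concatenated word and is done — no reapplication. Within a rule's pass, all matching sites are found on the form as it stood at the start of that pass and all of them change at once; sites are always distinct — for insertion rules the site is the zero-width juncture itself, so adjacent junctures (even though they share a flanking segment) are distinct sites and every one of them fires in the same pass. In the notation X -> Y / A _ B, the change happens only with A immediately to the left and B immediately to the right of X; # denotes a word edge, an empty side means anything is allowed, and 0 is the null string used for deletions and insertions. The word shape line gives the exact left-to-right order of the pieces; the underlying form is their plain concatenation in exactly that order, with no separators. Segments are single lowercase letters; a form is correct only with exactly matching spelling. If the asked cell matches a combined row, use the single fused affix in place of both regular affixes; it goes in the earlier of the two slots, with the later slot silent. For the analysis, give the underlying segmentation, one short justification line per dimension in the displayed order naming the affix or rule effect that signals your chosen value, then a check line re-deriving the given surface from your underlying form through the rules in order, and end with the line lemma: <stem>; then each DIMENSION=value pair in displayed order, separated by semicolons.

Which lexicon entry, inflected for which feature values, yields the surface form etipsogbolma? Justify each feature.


underlying: etipsok-bol-ma
CLASS=ib - signalled by the affix -ma
MOD=ne - signalled by the affix -bol
check: etipsokbolma -> etipsogbolma
lemma: etipsok; CLASS=ib; MOD=ne


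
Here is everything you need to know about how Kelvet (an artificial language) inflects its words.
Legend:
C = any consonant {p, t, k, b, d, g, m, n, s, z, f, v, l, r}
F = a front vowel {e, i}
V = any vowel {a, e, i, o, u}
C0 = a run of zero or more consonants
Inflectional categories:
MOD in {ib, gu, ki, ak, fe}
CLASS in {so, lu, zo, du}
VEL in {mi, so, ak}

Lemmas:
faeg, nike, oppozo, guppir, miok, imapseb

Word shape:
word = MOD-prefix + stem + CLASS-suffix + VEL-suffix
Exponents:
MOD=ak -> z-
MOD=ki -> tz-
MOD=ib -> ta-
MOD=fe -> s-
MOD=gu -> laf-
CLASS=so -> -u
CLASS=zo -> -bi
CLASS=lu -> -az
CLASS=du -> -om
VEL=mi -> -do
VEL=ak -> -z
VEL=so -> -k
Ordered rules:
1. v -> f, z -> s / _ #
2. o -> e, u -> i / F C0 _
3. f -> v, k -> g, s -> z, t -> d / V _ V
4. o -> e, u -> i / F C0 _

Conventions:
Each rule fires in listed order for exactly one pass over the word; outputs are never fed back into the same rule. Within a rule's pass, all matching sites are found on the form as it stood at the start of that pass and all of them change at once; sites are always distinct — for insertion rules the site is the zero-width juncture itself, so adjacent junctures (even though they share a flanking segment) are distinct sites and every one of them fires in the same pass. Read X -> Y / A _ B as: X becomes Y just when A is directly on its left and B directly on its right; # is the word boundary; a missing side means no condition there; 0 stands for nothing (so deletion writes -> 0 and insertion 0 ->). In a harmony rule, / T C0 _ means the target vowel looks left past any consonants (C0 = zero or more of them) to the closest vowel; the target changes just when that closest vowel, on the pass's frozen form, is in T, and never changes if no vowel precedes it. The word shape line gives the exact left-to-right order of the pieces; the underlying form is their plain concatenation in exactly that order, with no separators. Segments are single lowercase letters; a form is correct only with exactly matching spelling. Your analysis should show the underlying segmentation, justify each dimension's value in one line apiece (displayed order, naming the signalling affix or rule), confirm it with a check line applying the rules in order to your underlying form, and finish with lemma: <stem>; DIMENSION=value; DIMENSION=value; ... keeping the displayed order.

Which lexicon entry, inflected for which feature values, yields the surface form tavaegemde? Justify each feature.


underlying: ta-faeg-om-do
MOD=ib - signalled by the affix ta-
CLASS=du - signalled by the affix -om
VEL=mi - signalled by the affix -do
check: tafaegomdo -> tafaegomdo -> tafaegemdo -> tavaegemdo -> tavaegemde
lemma: faeg; MOD=ib; CLASS=du; VEL=mi


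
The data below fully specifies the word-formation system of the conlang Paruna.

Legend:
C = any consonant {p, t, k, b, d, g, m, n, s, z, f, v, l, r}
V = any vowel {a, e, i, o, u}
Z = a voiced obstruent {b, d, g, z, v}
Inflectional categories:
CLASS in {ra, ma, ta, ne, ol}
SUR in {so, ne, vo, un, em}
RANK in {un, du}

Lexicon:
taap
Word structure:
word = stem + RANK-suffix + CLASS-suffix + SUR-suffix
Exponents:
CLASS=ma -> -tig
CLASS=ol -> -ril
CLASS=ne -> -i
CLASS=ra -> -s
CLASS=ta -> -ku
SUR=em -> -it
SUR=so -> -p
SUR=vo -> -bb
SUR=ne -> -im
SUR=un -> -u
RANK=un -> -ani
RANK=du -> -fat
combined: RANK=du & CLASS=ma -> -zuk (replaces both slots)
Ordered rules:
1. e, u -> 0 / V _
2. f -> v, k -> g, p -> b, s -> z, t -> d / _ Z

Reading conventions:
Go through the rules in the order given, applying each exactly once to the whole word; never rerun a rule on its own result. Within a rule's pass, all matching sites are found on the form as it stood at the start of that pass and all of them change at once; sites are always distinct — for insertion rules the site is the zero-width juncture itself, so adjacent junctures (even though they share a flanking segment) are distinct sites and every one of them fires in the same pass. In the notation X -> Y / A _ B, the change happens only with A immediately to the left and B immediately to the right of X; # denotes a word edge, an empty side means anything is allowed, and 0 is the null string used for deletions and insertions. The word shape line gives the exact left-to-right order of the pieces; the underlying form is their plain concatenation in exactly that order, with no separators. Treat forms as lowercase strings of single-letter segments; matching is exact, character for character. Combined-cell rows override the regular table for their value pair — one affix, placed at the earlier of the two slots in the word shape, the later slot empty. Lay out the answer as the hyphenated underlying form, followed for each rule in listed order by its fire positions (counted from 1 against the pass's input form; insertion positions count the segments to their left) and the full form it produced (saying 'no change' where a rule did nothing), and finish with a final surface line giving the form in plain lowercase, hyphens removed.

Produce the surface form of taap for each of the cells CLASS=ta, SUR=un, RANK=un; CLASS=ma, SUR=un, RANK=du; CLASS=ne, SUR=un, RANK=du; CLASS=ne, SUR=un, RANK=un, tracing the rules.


cell CLASS=ta, SUR=un, RANK=un:
underlying: taap-ani-ku-u
1. e, u -> 0 / V _: fires at position(s) 10: taapaniku
2. f -> v, k -> g, p -> b, s -> z, t -> d / _ Z: no change
surface: taapaniku

cell CLASS=ma, SUR=un, RANK=du:
underlying: taap-zuk-u
1. e, u -> 0 / V _: no change
2. f -> v, k -> g, p -> b, s -> z, t -> d / _ Z: fires at position(s) 4: taabzuku
surface: taabzuku

cell CLASS=ne, SUR=un, RANK=du:
underlying: taap-fat-i-u
1. e, u -> 0 / V _: fires at position(s) 9: taapfati
2. f -> v, k -> g, p -> b, s -> z, t -> d / _ Z: no change
surface: taapfati

cell CLASS=ne, SUR=un, RANK=un:
underlying: taap-ani-i-u
1. e, u -> 0 / V _: fires at position(s) 9: taapanii
2. f -> v, k -> g, p -> b, s -> z, t -> d / _ Z: no change
surface: taapanii


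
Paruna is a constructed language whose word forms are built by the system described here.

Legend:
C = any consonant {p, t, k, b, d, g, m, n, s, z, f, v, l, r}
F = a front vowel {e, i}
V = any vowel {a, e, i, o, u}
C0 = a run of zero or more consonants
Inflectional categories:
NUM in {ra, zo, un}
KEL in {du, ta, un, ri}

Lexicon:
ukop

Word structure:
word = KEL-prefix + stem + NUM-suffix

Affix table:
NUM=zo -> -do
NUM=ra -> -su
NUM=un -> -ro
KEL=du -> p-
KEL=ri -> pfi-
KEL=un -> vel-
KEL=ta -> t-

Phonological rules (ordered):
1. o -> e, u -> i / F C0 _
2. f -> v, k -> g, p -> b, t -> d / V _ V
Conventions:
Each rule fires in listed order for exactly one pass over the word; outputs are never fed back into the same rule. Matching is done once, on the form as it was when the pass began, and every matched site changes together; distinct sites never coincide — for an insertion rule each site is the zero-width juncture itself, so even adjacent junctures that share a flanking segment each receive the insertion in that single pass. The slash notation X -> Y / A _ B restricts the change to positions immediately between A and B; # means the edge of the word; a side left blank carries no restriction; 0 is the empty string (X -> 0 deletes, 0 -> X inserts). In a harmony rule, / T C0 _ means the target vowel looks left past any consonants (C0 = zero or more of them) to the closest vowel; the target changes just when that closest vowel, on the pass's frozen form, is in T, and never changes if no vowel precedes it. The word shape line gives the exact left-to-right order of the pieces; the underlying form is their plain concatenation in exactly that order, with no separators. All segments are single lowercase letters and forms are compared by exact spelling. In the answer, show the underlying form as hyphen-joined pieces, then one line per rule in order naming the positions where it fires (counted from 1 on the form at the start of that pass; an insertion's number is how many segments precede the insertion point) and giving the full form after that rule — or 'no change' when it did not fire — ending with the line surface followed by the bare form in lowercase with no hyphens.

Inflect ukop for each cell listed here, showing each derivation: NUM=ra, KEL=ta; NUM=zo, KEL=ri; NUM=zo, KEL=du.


cell NUM=ra, KEL=ta:
underlying: t-ukop-su
1. o -> e, u -> i / F C0 _: no change
2. f -> v, k -> g, p -> b, t -> d / V _ V: fires at position(s) 3: tugopsu
surface: tugopsu

cell NUM=zo, KEL=ri:
underlying: pfi-ukop-do
1. o -> e, u -> i / F C0 _: fires at position(s) 4: pfiikopdo
2. f -> v, k -> g, p -> b, t -> d / V _ V: fires at position(s) 5: pfiigopdo
surface: pfiigopdo

cell NUM=zo, KEL=du:
underlying: p-ukop-do
1. o -> e, u -> i / F C0 _: no change
2. f -> v, k -> g, p -> b, t -> d / V _ V: fires at position(s) 3: pugopdo
surface: pugopdo


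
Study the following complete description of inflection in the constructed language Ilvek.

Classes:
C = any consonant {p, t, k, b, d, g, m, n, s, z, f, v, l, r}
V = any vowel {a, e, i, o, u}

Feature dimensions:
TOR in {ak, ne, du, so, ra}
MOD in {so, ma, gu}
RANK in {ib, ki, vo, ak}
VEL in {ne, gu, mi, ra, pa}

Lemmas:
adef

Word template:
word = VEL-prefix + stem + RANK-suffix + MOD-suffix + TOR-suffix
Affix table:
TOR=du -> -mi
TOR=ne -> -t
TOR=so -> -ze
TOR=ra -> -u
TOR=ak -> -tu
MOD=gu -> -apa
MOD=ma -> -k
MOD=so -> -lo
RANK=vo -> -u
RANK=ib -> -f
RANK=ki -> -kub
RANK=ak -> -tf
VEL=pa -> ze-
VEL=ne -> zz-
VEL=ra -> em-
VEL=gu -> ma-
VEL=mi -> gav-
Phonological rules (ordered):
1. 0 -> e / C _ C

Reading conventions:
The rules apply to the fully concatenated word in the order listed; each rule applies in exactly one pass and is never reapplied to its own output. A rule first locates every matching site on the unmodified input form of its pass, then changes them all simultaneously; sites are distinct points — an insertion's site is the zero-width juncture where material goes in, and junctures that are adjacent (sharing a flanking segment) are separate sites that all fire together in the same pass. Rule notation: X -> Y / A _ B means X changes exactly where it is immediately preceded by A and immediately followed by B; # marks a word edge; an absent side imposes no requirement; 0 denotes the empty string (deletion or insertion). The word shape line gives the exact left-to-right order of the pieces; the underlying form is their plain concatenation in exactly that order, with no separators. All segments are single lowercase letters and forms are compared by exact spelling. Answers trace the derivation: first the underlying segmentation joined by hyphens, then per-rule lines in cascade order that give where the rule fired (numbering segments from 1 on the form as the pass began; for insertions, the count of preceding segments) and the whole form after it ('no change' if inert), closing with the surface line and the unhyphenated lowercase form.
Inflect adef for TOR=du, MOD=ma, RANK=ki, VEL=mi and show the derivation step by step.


underlying: gav-adef-kub-k-mi
1. 0 -> e / C _ C: inserts after position(s) 7, 10, 11: gavadefekubekemi
surface: gavadefekubekemi


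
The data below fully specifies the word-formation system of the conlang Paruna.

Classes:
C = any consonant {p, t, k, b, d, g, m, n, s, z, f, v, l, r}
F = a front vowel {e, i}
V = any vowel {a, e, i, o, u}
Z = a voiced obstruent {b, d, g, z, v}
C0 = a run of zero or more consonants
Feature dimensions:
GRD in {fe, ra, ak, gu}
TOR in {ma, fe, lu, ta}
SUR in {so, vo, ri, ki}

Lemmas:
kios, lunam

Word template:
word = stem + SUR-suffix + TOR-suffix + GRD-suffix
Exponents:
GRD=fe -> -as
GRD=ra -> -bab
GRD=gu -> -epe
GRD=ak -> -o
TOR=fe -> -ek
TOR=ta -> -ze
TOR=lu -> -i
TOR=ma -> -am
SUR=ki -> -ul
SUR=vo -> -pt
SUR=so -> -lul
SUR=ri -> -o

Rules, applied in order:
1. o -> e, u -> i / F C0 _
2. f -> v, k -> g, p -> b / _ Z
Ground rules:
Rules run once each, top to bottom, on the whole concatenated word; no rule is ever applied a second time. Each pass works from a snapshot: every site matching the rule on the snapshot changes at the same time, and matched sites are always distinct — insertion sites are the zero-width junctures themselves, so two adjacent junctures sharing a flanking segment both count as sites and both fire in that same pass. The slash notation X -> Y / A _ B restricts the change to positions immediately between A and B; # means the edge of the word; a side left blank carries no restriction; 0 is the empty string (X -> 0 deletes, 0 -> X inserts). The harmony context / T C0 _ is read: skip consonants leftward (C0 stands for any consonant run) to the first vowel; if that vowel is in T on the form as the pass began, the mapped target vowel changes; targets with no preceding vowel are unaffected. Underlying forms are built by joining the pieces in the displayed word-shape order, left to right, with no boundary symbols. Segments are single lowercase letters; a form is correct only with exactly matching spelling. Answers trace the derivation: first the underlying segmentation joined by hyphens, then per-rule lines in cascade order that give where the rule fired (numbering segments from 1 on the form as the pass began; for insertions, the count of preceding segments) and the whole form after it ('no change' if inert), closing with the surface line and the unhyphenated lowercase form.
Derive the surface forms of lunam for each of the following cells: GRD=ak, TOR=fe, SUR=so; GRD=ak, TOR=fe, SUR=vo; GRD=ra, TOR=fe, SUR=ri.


cell GRD=ak, TOR=fe, SUR=so:
underlying: lunam-lul-ek-o
1. o -> e, u -> i / F C0 _: fires at position(s) 11: lunamluleke
2. f -> v, k -> g, p -> b / _ Z: no change
surface: lunamluleke

cell GRD=ak, TOR=fe, SUR=vo:
underlying: lunam-pt-ek-o
1. o -> e, u -> i / F C0 _: fires at position(s) 10: lunampteke
2. f -> v, k -> g, p -> b / _ Z: no change
surface: lunampteke

cell GRD=ra, TOR=fe, SUR=ri:
underlying: lunam-o-ek-bab
1. o -> e, u -> i / F C0 _: no change
2. f -> v, k -> g, p -> b / _ Z: fires at position(s) 8: lunamoegbab
surface: lunamoegbab


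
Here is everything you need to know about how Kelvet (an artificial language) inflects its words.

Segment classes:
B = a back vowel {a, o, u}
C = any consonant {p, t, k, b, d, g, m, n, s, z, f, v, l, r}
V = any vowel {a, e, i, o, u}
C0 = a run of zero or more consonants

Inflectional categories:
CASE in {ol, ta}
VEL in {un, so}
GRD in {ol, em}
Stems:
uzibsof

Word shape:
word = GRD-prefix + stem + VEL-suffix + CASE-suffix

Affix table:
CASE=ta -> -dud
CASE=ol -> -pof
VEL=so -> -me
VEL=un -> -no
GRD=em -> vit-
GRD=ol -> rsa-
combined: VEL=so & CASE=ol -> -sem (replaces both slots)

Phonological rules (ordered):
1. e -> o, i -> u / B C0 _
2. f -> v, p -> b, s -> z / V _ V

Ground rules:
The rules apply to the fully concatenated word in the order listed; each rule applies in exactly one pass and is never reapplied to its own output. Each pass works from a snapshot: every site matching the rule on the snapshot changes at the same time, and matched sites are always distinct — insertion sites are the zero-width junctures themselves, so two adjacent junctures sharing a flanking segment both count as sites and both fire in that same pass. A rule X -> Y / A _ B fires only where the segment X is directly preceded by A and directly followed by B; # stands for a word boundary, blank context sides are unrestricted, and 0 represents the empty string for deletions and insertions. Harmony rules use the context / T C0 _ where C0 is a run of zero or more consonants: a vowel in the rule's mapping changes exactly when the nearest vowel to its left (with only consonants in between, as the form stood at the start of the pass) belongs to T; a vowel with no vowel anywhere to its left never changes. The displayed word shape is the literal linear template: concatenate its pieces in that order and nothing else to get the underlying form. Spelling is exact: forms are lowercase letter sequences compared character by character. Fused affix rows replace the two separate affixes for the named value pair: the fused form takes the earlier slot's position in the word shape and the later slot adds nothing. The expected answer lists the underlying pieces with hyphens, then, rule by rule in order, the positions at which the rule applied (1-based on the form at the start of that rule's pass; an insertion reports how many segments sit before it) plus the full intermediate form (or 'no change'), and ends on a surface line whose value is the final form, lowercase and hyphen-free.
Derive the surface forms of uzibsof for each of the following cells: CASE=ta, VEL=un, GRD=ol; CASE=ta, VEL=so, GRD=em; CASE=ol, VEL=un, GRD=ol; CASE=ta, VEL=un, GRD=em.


cell CASE=ta, VEL=un, GRD=ol:
underlying: rsa-uzibsof-no-dud
1. e -> o, i -> u / B C0 _: fires at position(s) 6: rsauzubsofnodud
2. f -> v, p -> b, s -> z / V _ V: no change
surface: rsauzubsofnodud

cell CASE=ta, VEL=so, GRD=em:
underlying: vit-uzibsof-me-dud
1. e -> o, i -> u / B C0 _: fires at position(s) 6, 12: vituzubsofmodud
2. f -> v, p -> b, s -> z / V _ V: no change
surface: vituzubsofmodud

cell CASE=ol, VEL=un, GRD=ol:
underlying: rsa-uzibsof-no-pof
1. e -> o, i -> u / B C0 _: fires at position(s) 6: rsauzubsofnopof
2. f -> v, p -> b, s -> z / V _ V: fires at position(s) 13: rsauzubsofnobof
surface: rsauzubsofnobof

cell CASE=ta, VEL=un, GRD=em:
underlying: vit-uzibsof-no-dud
1. e -> o, i -> u / B C0 _: fires at position(s) 6: vituzubsofnodud
2. f -> v, p -> b, s -> z / V _ V: no change
surface: vituzubsofnodud


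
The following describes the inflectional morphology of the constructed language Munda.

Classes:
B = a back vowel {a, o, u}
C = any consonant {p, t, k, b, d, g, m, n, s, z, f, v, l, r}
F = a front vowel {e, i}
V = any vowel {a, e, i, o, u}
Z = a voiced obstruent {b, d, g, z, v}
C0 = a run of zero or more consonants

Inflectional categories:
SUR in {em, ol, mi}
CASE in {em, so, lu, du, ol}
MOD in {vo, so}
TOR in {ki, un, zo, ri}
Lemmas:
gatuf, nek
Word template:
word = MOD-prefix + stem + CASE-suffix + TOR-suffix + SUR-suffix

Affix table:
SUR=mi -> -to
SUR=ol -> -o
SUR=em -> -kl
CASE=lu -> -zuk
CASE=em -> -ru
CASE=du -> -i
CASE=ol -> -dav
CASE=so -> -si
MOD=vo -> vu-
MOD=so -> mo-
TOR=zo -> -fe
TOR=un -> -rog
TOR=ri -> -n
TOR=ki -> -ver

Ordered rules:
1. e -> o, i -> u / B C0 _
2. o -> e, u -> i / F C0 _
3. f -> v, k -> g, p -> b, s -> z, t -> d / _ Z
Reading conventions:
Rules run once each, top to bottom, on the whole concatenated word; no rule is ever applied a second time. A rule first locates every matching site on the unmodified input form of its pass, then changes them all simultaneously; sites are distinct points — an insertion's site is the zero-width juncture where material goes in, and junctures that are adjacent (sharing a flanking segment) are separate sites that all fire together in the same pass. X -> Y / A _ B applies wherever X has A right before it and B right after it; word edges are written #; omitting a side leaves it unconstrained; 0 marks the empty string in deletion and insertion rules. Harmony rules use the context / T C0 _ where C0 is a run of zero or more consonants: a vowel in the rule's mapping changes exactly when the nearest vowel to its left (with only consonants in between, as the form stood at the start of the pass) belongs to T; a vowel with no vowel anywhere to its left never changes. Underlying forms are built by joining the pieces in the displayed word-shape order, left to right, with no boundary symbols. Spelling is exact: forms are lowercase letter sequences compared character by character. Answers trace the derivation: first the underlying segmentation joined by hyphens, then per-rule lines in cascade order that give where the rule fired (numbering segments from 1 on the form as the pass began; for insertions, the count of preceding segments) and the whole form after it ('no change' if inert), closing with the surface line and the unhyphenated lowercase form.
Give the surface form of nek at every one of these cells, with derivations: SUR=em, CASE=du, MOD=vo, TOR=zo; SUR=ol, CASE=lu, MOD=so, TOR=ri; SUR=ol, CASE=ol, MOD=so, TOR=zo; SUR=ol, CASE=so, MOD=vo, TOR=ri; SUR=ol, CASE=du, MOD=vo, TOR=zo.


cell SUR=em, CASE=du, MOD=vo, TOR=zo:
underlying: vu-nek-i-fe-kl
1. e -> o, i -> u / B C0 _: fires at position(s) 4: vunokifekl
2. o -> e, u -> i / F C0 _: no change
3. f -> v, k -> g, p -> b, s -> z, t -> d / _ Z: no change
surface: vunokifekl

cell SUR=ol, CASE=lu, MOD=so, TOR=ri:
underlying: mo-nek-zuk-n-o
1. e -> o, i -> u / B C0 _: fires at position(s) 4: monokzukno
2. o -> e, u -> i / F C0 _: no change
3. f -> v, k -> g, p -> b, s -> z, t -> d / _ Z: fires at position(s) 5: monogzukno
surface: monogzukno

cell SUR=ol, CASE=ol, MOD=so, TOR=zo:
underlying: mo-nek-dav-fe-o
1. e -> o, i -> u / B C0 _: fires at position(s) 4, 10: monokdavfoo
2. o -> e, u -> i / F C0 _: no change
3. f -> v, k -> g, p -> b, s -> z, t -> d / _ Z: fires at position(s) 5: monogdavfoo
surface: monogdavfoo

cell SUR=ol, CASE=so, MOD=vo, TOR=ri:
underlying: vu-nek-si-n-o
1. e -> o, i -> u / B C0 _: fires at position(s) 4: vunoksino
2. o -> e, u -> i / F C0 _: fires at position(s) 9: vunoksine
3. f -> v, k -> g, p -> b, s -> z, t -> d / _ Z: no change
surface: vunoksine

cell SUR=ol, CASE=du, MOD=vo, TOR=zo:
underlying: vu-nek-i-fe-o
1. e -> o, i -> u / B C0 _: fires at position(s) 4: vunokifeo
2. o -> e, u -> i / F C0 _: fires at position(s) 9: vunokifee
3. f -> v, k -> g, p -> b, s -> z, t -> d / _ Z: no change
surface: vunokifee
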